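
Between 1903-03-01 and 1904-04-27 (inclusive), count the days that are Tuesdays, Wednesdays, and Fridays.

1903-03-01 is a Sunday.
The range spans 424 days (inclusive of both endpoints).
424 = 7 × 60 + 4, so there are 60 full weeks plus 4 extra days.
Each full week contributes 3 days from the set (Tue, Wed, Fri): 60 × 3 = 180.
The 4 extra days are Sunday, Monday, Tuesday, Wednesday — 2 of them qualify.
Total: 180 + 2 = 182.

182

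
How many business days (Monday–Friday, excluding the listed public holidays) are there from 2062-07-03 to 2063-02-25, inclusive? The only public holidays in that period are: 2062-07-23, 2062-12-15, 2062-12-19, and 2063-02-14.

167 business days

2062-07-03 is a Monday.
From 2062-07-03 to 2063-02-25 is 238 days inclusive.
238 = 7 × 34, so the span is exactly 34 full weeks.
Each full week contributes 5 weekdays (Mon–Fri): 34 × 5 = 170.
Total: 170.
Holidays: 2062-07-23 (Sun); 2062-12-15 (Fri); 2062-12-19 (Tue); 2063-02-14 (Wed).
3 of the 4 holidays fall on weekdays; the rest are weekends and were already excluded.
Business days: 170 − 3 = 167.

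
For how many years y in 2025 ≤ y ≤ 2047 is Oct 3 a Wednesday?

Day of week of October 3 in each year:
2025: Fri, 2026: Sat, 2027: Sun, 2028: Tue, 2029: Wed ✓, 2030: Thu, 2031: Fri, 2032: Sun, 2033: Mon, 2034: Tue, 2035: Wed ✓, 2036: Fri, 2037: Sat, 2038: Sun, 2039: Mon, 2040: Wed ✓, 2041: Thu, 2042: Fri, 2043: Sat, 2044: Mon, 2045: Tue, 2046: Wed ✓, 2047: Thu
Wednesdays: 2029, 2035, 2040, 2046.

4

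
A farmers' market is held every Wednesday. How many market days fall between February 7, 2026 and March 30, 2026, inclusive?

February 7, 2026 is a Saturday.
From February 7, 2026 to March 30, 2026 is 52 days inclusive.
52 = 7 × 7 + 3, so there are 7 full weeks plus 3 extra days.
Each full week contributes one Wednesday: 7 so far.
The 3 extra days are Sat, Sun, Mon — none qualify.
Total: 7 + 0 = 7.

7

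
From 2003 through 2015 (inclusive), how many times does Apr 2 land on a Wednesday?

Day of week of April 2 in each year:
2003: Wed ✓, 2004: Fri, 2005: Sat, 2006: Sun, 2007: Mon, 2008: Wed ✓, 2009: Thu, 2010: Fri, 2011: Sat, 2012: Mon, 2013: Tue, 2014: Wed ✓, 2015: Thu
Wednesdays: 2003, 2008, 2014.

3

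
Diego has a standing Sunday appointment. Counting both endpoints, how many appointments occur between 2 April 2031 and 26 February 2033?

2 April 2031 is a Wednesday.
From 2 April 2031 to 26 February 2033 is 697 days inclusive.
697 = 7 × 99 + 4, so there are 99 full weeks plus 4 extra days.
Each full week contributes one Sunday: 99 so far.
The 4 extra days are Wednesday, Thursday, Friday, Saturday — none qualify.
Total: 99 + 0 = 99.

99 Sundays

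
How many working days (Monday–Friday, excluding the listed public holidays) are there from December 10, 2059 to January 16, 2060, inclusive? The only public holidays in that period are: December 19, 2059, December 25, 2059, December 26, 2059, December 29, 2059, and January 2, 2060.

23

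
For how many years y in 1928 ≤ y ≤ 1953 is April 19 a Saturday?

4

Day of week of April 19 in each year:
1928: Thu, 1929: Fri, 1930: Sat ✓, 1931: Sun, 1932: Tue, 1933: Wed, 1934: Thu, 1935: Fri, 1936: Sun, 1937: Mon, 1938: Tue, 1939: Wed, 1940: Fri, 1941: Sat ✓, 1942: Sun, 1943: Mon, 1944: Wed, 1945: Thu, 1946: Fri, 1947: Sat ✓, 1948: Mon, 1949: Tue, 1950: Wed, 1951: Thu, 1952: Sat ✓, 1953: Sun
Saturdays: 1930, 1941, 1947, 1952.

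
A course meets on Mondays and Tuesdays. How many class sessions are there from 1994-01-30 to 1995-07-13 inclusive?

1994-01-30 is a Sunday.
From 1994-01-30 to 1995-07-13 is 530 days inclusive.
530 = 7 × 75 + 5, so there are 75 full weeks plus 5 extra days.
Each full week contributes 2 days from the set (Mon, Tue): 75 × 2 = 150.
The 5 extra days are Sunday, Monday, Tuesday, Wednesday, Thursday — 2 of them qualify.
Total: 150 + 2 = 152.

152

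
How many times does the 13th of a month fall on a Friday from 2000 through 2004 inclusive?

8

Friday-the-13ths by year:
2000: Oct
2001: Apr, Jul
2002: Sep, Dec
2003: Jun
2004: Feb, Aug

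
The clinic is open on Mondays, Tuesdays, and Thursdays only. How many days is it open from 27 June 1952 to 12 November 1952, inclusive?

27 June 1952 is a Friday.
That's 139 days from start to end, counting both.
139 = 7 × 19 + 6, so there are 19 full weeks plus 6 extra days.
Each full week contributes 3 days from the set (Mon, Tue, Thu): 19 × 3 = 57.
The 6 extra days are Fri, Sat, Sun, Mon, Tue, Wed — 2 of them qualify.
Total: 57 + 2 = 59.

59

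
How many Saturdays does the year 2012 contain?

52

1 January 2012 is a Sunday.
From 1 January 2012 to 31 December 2012 is 366 days inclusive.
366 = 7 × 52 + 2, so there are 52 full weeks plus 2 extra days.
Each full week contributes one Saturday: 52 so far.
The 2 extra days are Sun, Mon — none qualify.
Total: 52 + 0 = 52.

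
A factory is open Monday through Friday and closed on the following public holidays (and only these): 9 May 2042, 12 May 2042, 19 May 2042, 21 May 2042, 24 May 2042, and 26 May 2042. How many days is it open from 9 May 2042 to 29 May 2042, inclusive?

9 May 2042 is a Friday.
From 9 May 2042 to 29 May 2042 is 21 days inclusive.
21 = 7 × 3, so the span is exactly 3 full weeks.
Each full week contributes 5 weekdays (Mon–Fri): 3 × 5 = 15.
Total: 15.
Holidays: 9 May 2042 (Fri); 12 May 2042 (Mon); 19 May 2042 (Mon); 21 May 2042 (Wed); 24 May 2042 (Sat); 26 May 2042 (Mon).
5 of the 6 holidays fall on weekdays; the rest are weekends and were already excluded.
Business days: 15 − 5 = 10.

10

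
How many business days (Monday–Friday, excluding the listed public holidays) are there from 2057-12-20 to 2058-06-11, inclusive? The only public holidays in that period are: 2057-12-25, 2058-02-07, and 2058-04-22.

2057-12-20 is a Thursday.
From 2057-12-20 to 2058-06-11 is 174 days inclusive.
174 = 7 × 24 + 6, so there are 24 full weeks plus 6 extra days.
Each full week contributes 5 weekdays (Mon–Fri): 24 × 5 = 120.
The 6 extra days are Thu, Fri, Sat, Sun, Mon, Tue — 4 of them qualify.
Total: 120 + 4 = 124.
Holidays: 2057-12-25 (Tue); 2058-02-07 (Thu); 2058-04-22 (Mon).
All 3 holidays fall on weekdays, so subtract 3.
Business days: 124 − 3 = 121.

121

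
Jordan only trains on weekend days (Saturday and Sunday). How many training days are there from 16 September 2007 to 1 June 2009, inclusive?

16 September 2007 is a Sunday.
That's 625 days from start to end, counting both.
625 = 7 × 89 + 2, so there are 89 full weeks plus 2 extra days.
Each full week contributes 2 weekend days (Sat, Sun): 89 × 2 = 178.
The 2 extra days are Sunday, Monday — 1 of them qualifies.
Total: 178 + 1 = 179.

179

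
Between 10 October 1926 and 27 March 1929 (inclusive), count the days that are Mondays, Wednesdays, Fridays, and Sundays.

515

10 October 1926 is a Sunday.
From 10 October 1926 to 27 March 1929 is 900 days inclusive.
900 = 7 × 128 + 4, so there are 128 full weeks plus 4 extra days.
Each full week contributes 4 days from the set (Mon, Wed, Fri, Sun): 128 × 4 = 512.
The 4 extra days are Sun, Mon, Tue, Wed — 3 of them qualify.
Total: 512 + 3 = 515.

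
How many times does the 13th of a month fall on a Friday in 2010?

1

The 13th falls on a Friday when the month's 13th has weekday Fri.
Jan 13 is Wed; Feb 13 is Sat; Mar 13 is Sat; Apr 13 is Tue; May 13 is Thu; Jun 13 is Sun; Jul 13 is Tue; Aug 13 is Fri ✓; Sep 13 is Mon; Oct 13 is Wed; Nov 13 is Sat; Dec 13 is Mon.
Friday the 13ths: Aug.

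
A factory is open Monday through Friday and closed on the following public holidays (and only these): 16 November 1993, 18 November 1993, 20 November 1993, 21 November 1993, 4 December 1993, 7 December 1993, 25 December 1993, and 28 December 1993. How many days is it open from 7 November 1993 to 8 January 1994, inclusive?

7 November 1993 is a Sunday.
The range spans 63 days (inclusive of both endpoints).
63 = 7 × 9, so the span is exactly 9 full weeks.
Each full week contributes 5 weekdays (Mon–Fri): 9 × 5 = 45.
Holidays: 16 November 1993 (Tue); 18 November 1993 (Thu); 20 November 1993 (Sat); 21 November 1993 (Sun); 4 December 1993 (Sat); 7 December 1993 (Tue); 25 December 1993 (Sat); 28 December 1993 (Tue).
4 of the 8 holidays fall on weekdays; the rest are weekends and were already excluded.
Business days: 45 − 4 = 41.

41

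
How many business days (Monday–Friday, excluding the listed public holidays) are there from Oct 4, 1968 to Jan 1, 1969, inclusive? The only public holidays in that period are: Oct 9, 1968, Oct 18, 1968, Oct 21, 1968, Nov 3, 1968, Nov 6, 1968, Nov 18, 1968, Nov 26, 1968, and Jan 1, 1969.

Oct 4, 1968 is a Friday.
The range spans 90 days (inclusive of both endpoints).
90 = 7 × 12 + 6, so there are 12 full weeks plus 6 extra days.
Each full week contributes 5 weekdays (Mon–Fri): 12 × 5 = 60.
The 6 extra days are Friday, Saturday, Sunday, Monday, Tuesday, Wednesday — 4 of them qualify.
Total: 60 + 4 = 64.
Holidays: Oct 9, 1968 (Wed); Oct 18, 1968 (Fri); Oct 21, 1968 (Mon); Nov 3, 1968 (Sun); Nov 6, 1968 (Wed); Nov 18, 1968 (Mon); Nov 26, 1968 (Tue); Jan 1, 1969 (Wed).
7 of the 8 holidays fall on weekdays; the rest are weekends and were already excluded.
Business days: 64 − 7 = 57.

57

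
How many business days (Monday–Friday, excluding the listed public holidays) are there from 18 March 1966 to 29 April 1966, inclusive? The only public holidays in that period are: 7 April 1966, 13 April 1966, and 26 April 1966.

28

18 March 1966 is a Friday.
The range spans 43 days (inclusive of both endpoints).
43 = 7 × 6 + 1, so there are 6 full weeks plus 1 extra day.
Each full week contributes 5 weekdays (Mon–Fri): 6 × 5 = 30.
The 1 extra day is Friday — 1 of them qualifies.
Total: 30 + 1 = 31.
Holidays: 7 April 1966 (Thu); 13 April 1966 (Wed); 26 April 1966 (Tue).
All 3 holidays fall on weekdays, so subtract 3.
Business days: 31 − 3 = 28.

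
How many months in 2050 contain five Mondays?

4

A month has five Mondays exactly when Monday falls within its first (length − 28) days.
Jan: 31 days, starts Sat → 5 of Sat, Sun, Mon ✓
Feb: 28 days, starts Tue → 5 of (none)
Mar: 31 days, starts Tue → 5 of Tue, Wed, Thu
Apr: 30 days, starts Fri → 5 of Fri, Sat
May: 31 days, starts Sun → 5 of Sun, Mon, Tue ✓
Jun: 30 days, starts Wed → 5 of Wed, Thu
Jul: 31 days, starts Fri → 5 of Fri, Sat, Sun
Aug: 31 days, starts Mon → 5 of Mon, Tue, Wed ✓
Sep: 30 days, starts Thu → 5 of Thu, Fri
Oct: 31 days, starts Sat → 5 of Sat, Sun, Mon ✓
Nov: 30 days, starts Tue → 5 of Tue, Wed
Dec: 31 days, starts Thu → 5 of Thu, Fri, Sat
Months with five Mondays: Jan, May, Aug, Oct.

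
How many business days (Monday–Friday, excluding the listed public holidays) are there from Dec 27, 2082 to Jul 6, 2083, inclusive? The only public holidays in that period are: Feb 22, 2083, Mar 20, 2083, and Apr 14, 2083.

135 business days

Dec 27, 2082 is a Sunday.
From Dec 27, 2082 to Jul 6, 2083 is 192 days inclusive.
192 = 7 × 27 + 3, so there are 27 full weeks plus 3 extra days.
Each full week contributes 5 weekdays (Mon–Fri): 27 × 5 = 135.
The 3 extra days are Sunday, Monday, Tuesday — 2 of them qualify.
Total: 135 + 2 = 137.
Holidays: Feb 22, 2083 (Mon); Mar 20, 2083 (Sat); Apr 14, 2083 (Wed).
2 of the 3 holidays fall on weekdays; the rest are weekends and were already excluded.
Business days: 137 − 2 = 135.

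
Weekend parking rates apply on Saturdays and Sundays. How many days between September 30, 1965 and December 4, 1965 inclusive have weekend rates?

19

September 30, 1965 is a Thursday.
From September 30, 1965 to December 4, 1965 is 66 days inclusive.
66 = 7 × 9 + 3, so there are 9 full weeks plus 3 extra days.
Each full week contributes 2 weekend days (Sat, Sun): 9 × 2 = 18.
The 3 extra days are Thu, Fri, Sat — 1 of them qualifies.
Total: 18 + 1 = 19.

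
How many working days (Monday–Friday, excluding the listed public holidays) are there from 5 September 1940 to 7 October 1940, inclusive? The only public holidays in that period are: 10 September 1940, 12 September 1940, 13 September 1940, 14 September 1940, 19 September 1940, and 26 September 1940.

18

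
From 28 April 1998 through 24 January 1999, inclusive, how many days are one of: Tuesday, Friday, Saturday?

117

28 April 1998 is a Tuesday.
That's 272 days from start to end, counting both.
272 = 7 × 38 + 6, so there are 38 full weeks plus 6 extra days.
Each full week contributes 3 days from the set (Tue, Fri, Sat): 38 × 3 = 114.
The 6 extra days are Tue, Wed, Thu, Fri, Sat, Sun — 3 of them qualify.
Total: 114 + 3 = 117.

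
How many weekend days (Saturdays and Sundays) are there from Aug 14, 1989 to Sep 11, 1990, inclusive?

Aug 14, 1989 is a Monday.
The range spans 394 days (inclusive of both endpoints).
394 = 7 × 56 + 2, so there are 56 full weeks plus 2 extra days.
Each full week contributes 2 weekend days (Sat, Sun): 56 × 2 = 112.
The 2 extra days are Mon, Tue — none qualify.
Total: 112 + 0 = 112.

112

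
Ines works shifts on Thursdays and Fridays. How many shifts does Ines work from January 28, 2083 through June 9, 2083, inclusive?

January 28, 2083 is a Thursday.
From January 28, 2083 to June 9, 2083 is 133 days inclusive.
133 = 7 × 19, so the span is exactly 19 full weeks.
Each full week contributes 2 days from the set (Thu, Fri): 19 × 2 = 38.
Total: 38.

38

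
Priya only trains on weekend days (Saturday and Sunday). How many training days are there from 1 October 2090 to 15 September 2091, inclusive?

1 October 2090 is a Sunday.
That's 350 days from start to end, counting both.
350 = 7 × 50, so the span is exactly 50 full weeks.
Each full week contributes 2 weekend days (Sat, Sun): 50 × 2 = 100.
Total: 100.

100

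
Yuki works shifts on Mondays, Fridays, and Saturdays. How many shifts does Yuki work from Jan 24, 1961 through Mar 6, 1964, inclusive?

487

Jan 24, 1961 is a Tuesday.
The range spans 1138 days (inclusive of both endpoints).
1138 = 7 × 162 + 4, so there are 162 full weeks plus 4 extra days.
Each full week contributes 3 days from the set (Mon, Fri, Sat): 162 × 3 = 486.
The 4 extra days are Tue, Wed, Thu, Fri — 1 of them qualifies.
Total: 486 + 1 = 487.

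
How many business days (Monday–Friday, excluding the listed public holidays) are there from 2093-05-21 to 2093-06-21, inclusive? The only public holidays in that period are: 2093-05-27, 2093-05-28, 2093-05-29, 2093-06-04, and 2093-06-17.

2093-05-21 is a Thursday.
The range spans 32 days (inclusive of both endpoints).
32 = 7 × 4 + 4, so there are 4 full weeks plus 4 extra days.
Each full week contributes 5 weekdays (Mon–Fri): 4 × 5 = 20.
The 4 extra days are Thursday, Friday, Saturday, Sunday — 2 of them qualify.
Total: 20 + 2 = 22.
Holidays: 2093-05-27 (Wed); 2093-05-28 (Thu); 2093-05-29 (Fri); 2093-06-04 (Thu); 2093-06-17 (Wed).
All 5 holidays fall on weekdays, so subtract 5.
Business days: 22 − 5 = 17.

17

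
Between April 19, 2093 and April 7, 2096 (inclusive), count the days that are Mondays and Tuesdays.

April 19, 2093 is a Sunday.
From April 19, 2093 to April 7, 2096 is 1085 days inclusive.
1085 = 7 × 155, so the span is exactly 155 full weeks.
Each full week contributes 2 days from the set (Mon, Tue): 155 × 2 = 310.

310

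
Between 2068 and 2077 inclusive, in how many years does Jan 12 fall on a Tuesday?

Day of week of January 12 in each year:
2068: Thu, 2069: Sat, 2070: Sun, 2071: Mon, 2072: Tue ✓, 2073: Thu, 2074: Fri, 2075: Sat, 2076: Sun, 2077: Tue ✓
Tuesdays: 2072, 2077.

2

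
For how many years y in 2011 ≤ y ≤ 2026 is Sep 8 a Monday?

2

Day of week of September 8 in each year:
2011: Thu, 2012: Sat, 2013: Sun, 2014: Mon ✓, 2015: Tue, 2016: Thu, 2017: Fri, 2018: Sat, 2019: Sun, 2020: Tue, 2021: Wed, 2022: Thu, 2023: Fri, 2024: Sun, 2025: Mon ✓, 2026: Tue
Mondays: 2014, 2025.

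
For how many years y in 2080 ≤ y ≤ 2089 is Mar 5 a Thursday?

1

Day of week of March 5 in each year:
2080: Tue, 2081: Wed, 2082: Thu ✓, 2083: Fri, 2084: Sun, 2085: Mon, 2086: Tue, 2087: Wed, 2088: Fri, 2089: Sat
Thursdays: 2082.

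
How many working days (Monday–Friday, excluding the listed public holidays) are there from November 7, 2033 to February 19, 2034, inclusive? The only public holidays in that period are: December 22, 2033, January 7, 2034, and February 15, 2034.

73 working days

November 7, 2033 is a Monday.
That's 105 days from start to end, counting both.
105 = 7 × 15, so the span is exactly 15 full weeks.
Each full week contributes 5 weekdays (Mon–Fri): 15 × 5 = 75.
Total: 75.
Holidays: December 22, 2033 (Thu); January 7, 2034 (Sat); February 15, 2034 (Wed).
2 of the 3 holidays fall on weekdays; the rest are weekends and were already excluded.
Business days: 75 − 2 = 73.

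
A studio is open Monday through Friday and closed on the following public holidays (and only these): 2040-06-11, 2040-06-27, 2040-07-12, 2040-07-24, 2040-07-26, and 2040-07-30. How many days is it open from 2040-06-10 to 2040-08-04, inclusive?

34

2040-06-10 is a Sunday.
From 2040-06-10 to 2040-08-04 is 56 days inclusive.
56 = 7 × 8, so the span is exactly 8 full weeks.
Each full week contributes 5 weekdays (Mon–Fri): 8 × 5 = 40.
Total: 40.
Holidays: 2040-06-11 (Mon); 2040-06-27 (Wed); 2040-07-12 (Thu); 2040-07-24 (Tue); 2040-07-26 (Thu); 2040-07-30 (Mon).
All 6 holidays fall on weekdays, so subtract 6.
Business days: 40 − 6 = 34.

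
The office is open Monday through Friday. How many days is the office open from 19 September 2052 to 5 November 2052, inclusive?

19 September 2052 is a Thursday.
That's 48 days from start to end, counting both.
48 = 7 × 6 + 6, so there are 6 full weeks plus 6 extra days.
Each full week contributes 5 weekdays (Mon–Fri): 6 × 5 = 30.
The 6 extra days are Thursday, Friday, Saturday, Sunday, Monday, Tuesday — 4 of them qualify.
Total: 30 + 4 = 34.

34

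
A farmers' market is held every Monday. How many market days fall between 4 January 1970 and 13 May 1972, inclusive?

123 Mondays

4 January 1970 is a Sunday.
The range spans 861 days (inclusive of both endpoints).
861 = 7 × 123, so the span is exactly 123 full weeks.
Each full week contributes one Monday: 123 so far.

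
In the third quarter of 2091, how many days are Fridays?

Jul 1, 2091 is a Sunday.
From Jul 1, 2091 to Sep 30, 2091 is 92 days inclusive.
92 = 7 × 13 + 1, so there are 13 full weeks plus 1 extra day.
Each full week contributes one Friday: 13 so far.
The 1 extra day is Sun — none qualify.
Total: 13 + 0 = 13.

13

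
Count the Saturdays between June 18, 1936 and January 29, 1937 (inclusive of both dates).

June 18, 1936 is a Thursday.
From June 18, 1936 to January 29, 1937 is 226 days inclusive.
226 = 7 × 32 + 2, so there are 32 full weeks plus 2 extra days.
Each full week contributes one Saturday: 32 so far.
The 2 extra days are Thu, Fri — none qualify.
Total: 32 + 0 = 32.

32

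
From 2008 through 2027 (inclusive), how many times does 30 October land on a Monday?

Day of week of October 30 in each year:
2008: Thu, 2009: Fri, 2010: Sat, 2011: Sun, 2012: Tue, 2013: Wed, 2014: Thu, 2015: Fri, 2016: Sun, 2017: Mon ✓, 2018: Tue, 2019: Wed, 2020: Fri, 2021: Sat, 2022: Sun, 2023: Mon ✓, 2024: Wed, 2025: Thu, 2026: Fri, 2027: Sat
Mondays: 2017, 2023.

2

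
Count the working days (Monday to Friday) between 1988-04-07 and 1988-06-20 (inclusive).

53

1988-04-07 is a Thursday.
That's 75 days from start to end, counting both.
75 = 7 × 10 + 5, so there are 10 full weeks plus 5 extra days.
Each full week contributes 5 weekdays (Mon–Fri): 10 × 5 = 50.
The 5 extra days are Thu, Fri, Sat, Sun, Mon — 3 of them qualify.
Total: 50 + 3 = 53.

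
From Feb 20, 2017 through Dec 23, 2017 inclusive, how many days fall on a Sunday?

Feb 20, 2017 is a Monday.
The range spans 307 days (inclusive of both endpoints).
307 = 7 × 43 + 6, so there are 43 full weeks plus 6 extra days.
Each full week contributes one Sunday: 43 so far.
The 6 extra days are Monday, Tuesday, Wednesday, Thursday, Friday, Saturday — none qualify.
Total: 43 + 0 = 43.

43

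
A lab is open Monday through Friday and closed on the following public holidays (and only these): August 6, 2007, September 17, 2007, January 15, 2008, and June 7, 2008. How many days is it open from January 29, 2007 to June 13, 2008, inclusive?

January 29, 2007 is a Monday.
From January 29, 2007 to June 13, 2008 is 502 days inclusive.
502 = 7 × 71 + 5, so there are 71 full weeks plus 5 extra days.
Each full week contributes 5 weekdays (Mon–Fri): 71 × 5 = 355.
The 5 extra days are Monday, Tuesday, Wednesday, Thursday, Friday — 5 of them qualify.
Total: 355 + 5 = 360.
Holidays: August 6, 2007 (Mon); September 17, 2007 (Mon); January 15, 2008 (Tue); June 7, 2008 (Sat).
3 of the 4 holidays fall on weekdays; the rest are weekends and were already excluded.
Business days: 360 − 3 = 357.

357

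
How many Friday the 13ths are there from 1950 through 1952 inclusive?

Friday-the-13ths by year:
1950: Jan, Oct
1951: Apr, Jul
1952: Jun

5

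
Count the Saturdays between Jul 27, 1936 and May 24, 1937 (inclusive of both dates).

43

Jul 27, 1936 is a Monday.
That's 302 days from start to end, counting both.
302 = 7 × 43 + 1, so there are 43 full weeks plus 1 extra day.
Each full week contributes one Saturday: 43 so far.
The 1 extra day is Mon — none qualify.
Total: 43 + 0 = 43.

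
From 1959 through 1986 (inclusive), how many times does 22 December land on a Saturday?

4

Day of week of December 22 in each year:
1959: Tue, 1960: Thu, 1961: Fri, 1962: Sat ✓, 1963: Sun, 1964: Tue, 1965: Wed, 1966: Thu, 1967: Fri, 1968: Sun, 1969: Mon, 1970: Tue, 1971: Wed, 1972: Fri, 1973: Sat ✓, 1974: Sun, 1975: Mon, 1976: Wed, 1977: Thu, 1978: Fri, 1979: Sat ✓, 1980: Mon, 1981: Tue, 1982: Wed, 1983: Thu, 1984: Sat ✓, 1985: Sun, 1986: Mon
Saturdays: 1962, 1973, 1979, 1984.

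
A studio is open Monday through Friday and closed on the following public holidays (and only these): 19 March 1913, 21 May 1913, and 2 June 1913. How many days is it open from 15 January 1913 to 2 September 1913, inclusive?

15 January 1913 is a Wednesday.
That's 231 days from start to end, counting both.
231 = 7 × 33, so the span is exactly 33 full weeks.
Each full week contributes 5 weekdays (Mon–Fri): 33 × 5 = 165.
Holidays: 19 March 1913 (Wed); 21 May 1913 (Wed); 2 June 1913 (Mon).
All 3 holidays fall on weekdays, so subtract 3.
Business days: 165 − 3 = 162.

162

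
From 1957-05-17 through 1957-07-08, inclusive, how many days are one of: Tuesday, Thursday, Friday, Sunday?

30

1957-05-17 is a Friday.
From 1957-05-17 to 1957-07-08 is 53 days inclusive.
53 = 7 × 7 + 4, so there are 7 full weeks plus 4 extra days.
Each full week contributes 4 days from the set (Tue, Thu, Fri, Sun): 7 × 4 = 28.
The 4 extra days are Fri, Sat, Sun, Mon — 2 of them qualify.
Total: 28 + 2 = 30.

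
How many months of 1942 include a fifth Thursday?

A month has five Thursdays exactly when Thursday falls within its first (length − 28) days.
Jan: 31 days, starts Thu → 5 of Thu, Fri, Sat ✓
Feb: 28 days, starts Sun → 5 of (none)
Mar: 31 days, starts Sun → 5 of Sun, Mon, Tue
Apr: 30 days, starts Wed → 5 of Wed, Thu ✓
May: 31 days, starts Fri → 5 of Fri, Sat, Sun
Jun: 30 days, starts Mon → 5 of Mon, Tue
Jul: 31 days, starts Wed → 5 of Wed, Thu, Fri ✓
Aug: 31 days, starts Sat → 5 of Sat, Sun, Mon
Sep: 30 days, starts Tue → 5 of Tue, Wed
Oct: 31 days, starts Thu → 5 of Thu, Fri, Sat ✓
Nov: 30 days, starts Sun → 5 of Sun, Mon
Dec: 31 days, starts Tue → 5 of Tue, Wed, Thu ✓
Months with five Thursdays: Jan, Apr, Jul, Oct, Dec.

5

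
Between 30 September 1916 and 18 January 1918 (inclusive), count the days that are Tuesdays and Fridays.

136

30 September 1916 is a Saturday.
From 30 September 1916 to 18 January 1918 is 476 days inclusive.
476 = 7 × 68, so the span is exactly 68 full weeks.
Each full week contributes 2 days from the set (Tue, Fri): 68 × 2 = 136.
Total: 136.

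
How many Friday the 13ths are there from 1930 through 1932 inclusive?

Friday-the-13ths by year:
1930: Jun
1931: Feb, Mar, Nov
1932: May

5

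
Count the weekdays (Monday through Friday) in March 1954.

23 weekdays

March 1, 1954 is a Monday.
That's 31 days from start to end, counting both.
31 = 7 × 4 + 3, so there are 4 full weeks plus 3 extra days.
Each full week contributes 5 weekdays (Mon–Fri): 4 × 5 = 20.
The 3 extra days are Monday, Tuesday, Wednesday — 3 of them qualify.
Total: 20 + 3 = 23.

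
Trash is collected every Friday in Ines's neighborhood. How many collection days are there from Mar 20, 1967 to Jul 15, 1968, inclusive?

69

Mar 20, 1967 is a Monday.
From Mar 20, 1967 to Jul 15, 1968 is 484 days inclusive.
484 = 7 × 69 + 1, so there are 69 full weeks plus 1 extra day.
Each full week contributes one Friday: 69 so far.
The 1 extra day is Monday — none qualify.
Total: 69 + 0 = 69.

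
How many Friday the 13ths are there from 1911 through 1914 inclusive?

Friday-the-13ths by year:
1911: Jan, Oct
1912: Sep, Dec
1913: Jun
1914: Feb, Mar, Nov

8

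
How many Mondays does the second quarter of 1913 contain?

Apr 1, 1913 is a Tuesday.
The range spans 91 days (inclusive of both endpoints).
91 = 7 × 13, so the span is exactly 13 full weeks.
Each full week contributes one Monday: 13 so far.

13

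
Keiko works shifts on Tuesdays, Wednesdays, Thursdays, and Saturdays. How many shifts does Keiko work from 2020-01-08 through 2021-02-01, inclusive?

2020-01-08 is a Wednesday.
From 2020-01-08 to 2021-02-01 is 391 days inclusive.
391 = 7 × 55 + 6, so there are 55 full weeks plus 6 extra days.
Each full week contributes 4 days from the set (Tue, Wed, Thu, Sat): 55 × 4 = 220.
The 6 extra days are Wednesday, Thursday, Friday, Saturday, Sunday, Monday — 3 of them qualify.
Total: 220 + 3 = 223.

223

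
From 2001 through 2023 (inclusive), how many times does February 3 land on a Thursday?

Day of week of February 3 in each year:
2001: Sat, 2002: Sun, 2003: Mon, 2004: Tue, 2005: Thu ✓, 2006: Fri, 2007: Sat, 2008: Sun, 2009: Tue, 2010: Wed, 2011: Thu ✓, 2012: Fri, 2013: Sun, 2014: Mon, 2015: Tue, 2016: Wed, 2017: Fri, 2018: Sat, 2019: Sun, 2020: Mon, 2021: Wed, 2022: Thu ✓, 2023: Fri
Thursdays: 2005, 2011, 2022.

3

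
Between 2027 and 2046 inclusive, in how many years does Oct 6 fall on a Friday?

3

Day of week of October 6 in each year:
2027: Wed, 2028: Fri ✓, 2029: Sat, 2030: Sun, 2031: Mon, 2032: Wed, 2033: Thu, 2034: Fri ✓, 2035: Sat, 2036: Mon, 2037: Tue, 2038: Wed, 2039: Thu, 2040: Sat, 2041: Sun, 2042: Mon, 2043: Tue, 2044: Thu, 2045: Fri ✓, 2046: Sat
Fridays: 2028, 2034, 2045.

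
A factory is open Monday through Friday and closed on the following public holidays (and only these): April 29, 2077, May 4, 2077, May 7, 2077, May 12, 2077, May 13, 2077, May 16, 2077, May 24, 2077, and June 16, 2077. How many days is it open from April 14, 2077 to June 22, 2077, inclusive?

April 14, 2077 is a Wednesday.
From April 14, 2077 to June 22, 2077 is 70 days inclusive.
70 = 7 × 10, so the span is exactly 10 full weeks.
Each full week contributes 5 weekdays (Mon–Fri): 10 × 5 = 50.
Holidays: April 29, 2077 (Thu); May 4, 2077 (Tue); May 7, 2077 (Fri); May 12, 2077 (Wed); May 13, 2077 (Thu); May 16, 2077 (Sun); May 24, 2077 (Mon); June 16, 2077 (Wed).
7 of the 8 holidays fall on weekdays; the rest are weekends and were already excluded.
Business days: 50 − 7 = 43.

43 business days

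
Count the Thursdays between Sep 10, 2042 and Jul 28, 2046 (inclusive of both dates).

203 Thursdays

Sep 10, 2042 is a Wednesday.
The range spans 1418 days (inclusive of both endpoints).
1418 = 7 × 202 + 4, so there are 202 full weeks plus 4 extra days.
Each full week contributes one Thursday: 202 so far.
The 4 extra days are Wed, Thu, Fri, Sat — 1 of them qualifies.
Total: 202 + 1 = 203.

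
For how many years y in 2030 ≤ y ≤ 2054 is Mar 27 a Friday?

Day of week of March 27 in each year:
2030: Wed, 2031: Thu, 2032: Sat, 2033: Sun, 2034: Mon, 2035: Tue, 2036: Thu, 2037: Fri ✓, 2038: Sat, 2039: Sun, 2040: Tue, 2041: Wed, 2042: Thu, 2043: Fri ✓, 2044: Sun, 2045: Mon, 2046: Tue, 2047: Wed, 2048: Fri ✓, 2049: Sat, 2050: Sun, 2051: Mon, 2052: Wed, 2053: Thu, 2054: Fri ✓
Fridays: 2037, 2043, 2048, 2054.

4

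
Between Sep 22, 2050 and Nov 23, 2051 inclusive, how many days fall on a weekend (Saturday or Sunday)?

Sep 22, 2050 is a Thursday.
That's 428 days from start to end, counting both.
428 = 7 × 61 + 1, so there are 61 full weeks plus 1 extra day.
Each full week contributes 2 weekend days (Sat, Sun): 61 × 2 = 122.
The 1 extra day is Thu — none qualify.
Total: 122 + 0 = 122.

122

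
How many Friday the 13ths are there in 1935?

The 13th falls on a Friday when the month's 13th has weekday Fri.
Jan 13 is Sun; Feb 13 is Wed; Mar 13 is Wed; Apr 13 is Sat; May 13 is Mon; Jun 13 is Thu; Jul 13 is Sat; Aug 13 is Tue; Sep 13 is Fri ✓; Oct 13 is Sun; Nov 13 is Wed; Dec 13 is Fri ✓.
Friday the 13ths: Sep, Dec.

2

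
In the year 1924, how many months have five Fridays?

4

A month has five Fridays exactly when Friday falls within its first (length − 28) days.
Jan: 31 days, starts Tue → 5 of Tue, Wed, Thu
Feb: 29 days, starts Fri → 5 of Fri ✓
Mar: 31 days, starts Sat → 5 of Sat, Sun, Mon
Apr: 30 days, starts Tue → 5 of Tue, Wed
May: 31 days, starts Thu → 5 of Thu, Fri, Sat ✓
Jun: 30 days, starts Sun → 5 of Sun, Mon
Jul: 31 days, starts Tue → 5 of Tue, Wed, Thu
Aug: 31 days, starts Fri → 5 of Fri, Sat, Sun ✓
Sep: 30 days, starts Mon → 5 of Mon, Tue
Oct: 31 days, starts Wed → 5 of Wed, Thu, Fri ✓
Nov: 30 days, starts Sat → 5 of Sat, Sun
Dec: 31 days, starts Mon → 5 of Mon, Tue, Wed
Months with five Fridays: Feb, May, Aug, Oct.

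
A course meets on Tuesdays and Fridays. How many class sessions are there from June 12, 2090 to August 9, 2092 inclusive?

226

June 12, 2090 is a Monday.
That's 790 days from start to end, counting both.
790 = 7 × 112 + 6, so there are 112 full weeks plus 6 extra days.
Each full week contributes 2 days from the set (Tue, Fri): 112 × 2 = 224.
The 6 extra days are Monday, Tuesday, Wednesday, Thursday, Friday, Saturday — 2 of them qualify.
Total: 224 + 2 = 226.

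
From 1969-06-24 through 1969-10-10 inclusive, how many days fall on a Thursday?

16

1969-06-24 is a Tuesday.
The range spans 109 days (inclusive of both endpoints).
109 = 7 × 15 + 4, so there are 15 full weeks plus 4 extra days.
Each full week contributes one Thursday: 15 so far.
The 4 extra days are Tue, Wed, Thu, Fri — 1 of them qualifies.
Total: 15 + 1 = 16.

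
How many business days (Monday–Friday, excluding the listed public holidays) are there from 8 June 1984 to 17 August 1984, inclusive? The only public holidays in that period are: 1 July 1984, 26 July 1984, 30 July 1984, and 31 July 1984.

48 business days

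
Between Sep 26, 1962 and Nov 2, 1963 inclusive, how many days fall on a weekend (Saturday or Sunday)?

Sep 26, 1962 is a Wednesday.
That's 403 days from start to end, counting both.
403 = 7 × 57 + 4, so there are 57 full weeks plus 4 extra days.
Each full week contributes 2 weekend days (Sat, Sun): 57 × 2 = 114.
The 4 extra days are Wed, Thu, Fri, Sat — 1 of them qualifies.
Total: 114 + 1 = 115.

115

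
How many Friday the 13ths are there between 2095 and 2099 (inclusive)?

Friday-the-13ths by year:
2095: May
2096: Jan, Apr, Jul
2097: Sep, Dec
2098: Jun
2099: Feb, Mar, Nov

10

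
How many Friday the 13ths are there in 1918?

The 13th falls on a Friday when the month's 13th has weekday Fri.
Jan 13 is Sun; Feb 13 is Wed; Mar 13 is Wed; Apr 13 is Sat; May 13 is Mon; Jun 13 is Thu; Jul 13 is Sat; Aug 13 is Tue; Sep 13 is Fri ✓; Oct 13 is Sun; Nov 13 is Wed; Dec 13 is Fri ✓.
Friday the 13ths: Sep, Dec.

2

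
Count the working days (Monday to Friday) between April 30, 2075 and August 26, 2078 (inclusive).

April 30, 2075 is a Tuesday.
The range spans 1215 days (inclusive of both endpoints).
1215 = 7 × 173 + 4, so there are 173 full weeks plus 4 extra days.
Each full week contributes 5 weekdays (Mon–Fri): 173 × 5 = 865.
The 4 extra days are Tue, Wed, Thu, Fri — 4 of them qualify.
Total: 865 + 4 = 869.

869 weekdays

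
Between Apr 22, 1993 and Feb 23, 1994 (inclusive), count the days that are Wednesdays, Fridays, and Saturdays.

132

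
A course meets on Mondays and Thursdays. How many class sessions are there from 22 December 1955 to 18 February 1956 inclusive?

17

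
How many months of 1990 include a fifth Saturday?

4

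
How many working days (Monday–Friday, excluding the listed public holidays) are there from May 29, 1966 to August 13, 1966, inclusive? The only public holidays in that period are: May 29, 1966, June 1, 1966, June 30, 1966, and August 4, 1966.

May 29, 1966 is a Sunday.
From May 29, 1966 to August 13, 1966 is 77 days inclusive.
77 = 7 × 11, so the span is exactly 11 full weeks.
Each full week contributes 5 weekdays (Mon–Fri): 11 × 5 = 55.
Total: 55.
Holidays: May 29, 1966 (Sun); June 1, 1966 (Wed); June 30, 1966 (Thu); August 4, 1966 (Thu).
3 of the 4 holidays fall on weekdays; the rest are weekends and were already excluded.
Business days: 55 − 3 = 52.

52 working days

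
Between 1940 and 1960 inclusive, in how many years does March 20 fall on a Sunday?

3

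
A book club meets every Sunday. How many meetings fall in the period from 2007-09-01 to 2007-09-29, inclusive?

2007-09-01 is a Saturday.
From 2007-09-01 to 2007-09-29 is 29 days inclusive.
29 = 7 × 4 + 1, so there are 4 full weeks plus 1 extra day.
Each full week contributes one Sunday: 4 so far.
The 1 extra day is Sat — none qualify.
Total: 4 + 0 = 4.

4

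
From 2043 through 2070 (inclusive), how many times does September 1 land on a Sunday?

4

Day of week of September 1 in each year:
2043: Tue, 2044: Thu, 2045: Fri, 2046: Sat, 2047: Sun ✓, 2048: Tue, 2049: Wed, 2050: Thu, 2051: Fri, 2052: Sun ✓, 2053: Mon, 2054: Tue, 2055: Wed, 2056: Fri, 2057: Sat, 2058: Sun ✓, 2059: Mon, 2060: Wed, 2061: Thu, 2062: Fri, 2063: Sat, 2064: Mon, 2065: Tue, 2066: Wed, 2067: Thu, 2068: Sat, 2069: Sun ✓, 2070: Mon
Sundays: 2047, 2052, 2058, 2069.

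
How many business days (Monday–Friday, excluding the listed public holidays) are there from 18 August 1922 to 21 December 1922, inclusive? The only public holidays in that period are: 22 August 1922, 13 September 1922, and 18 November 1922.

88

18 August 1922 is a Friday.
The range spans 126 days (inclusive of both endpoints).
126 = 7 × 18, so the span is exactly 18 full weeks.
Each full week contributes 5 weekdays (Mon–Fri): 18 × 5 = 90.
Total: 90.
Holidays: 22 August 1922 (Tue); 13 September 1922 (Wed); 18 November 1922 (Sat).
2 of the 3 holidays fall on weekdays; the rest are weekends and were already excluded.
Business days: 90 − 2 = 88.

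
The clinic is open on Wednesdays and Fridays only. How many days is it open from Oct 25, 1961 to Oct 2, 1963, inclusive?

Oct 25, 1961 is a Wednesday.
That's 708 days from start to end, counting both.
708 = 7 × 101 + 1, so there are 101 full weeks plus 1 extra day.
Each full week contributes 2 days from the set (Wed, Fri): 101 × 2 = 202.
The 1 extra day is Wed — 1 of them qualifies.
Total: 202 + 1 = 203.

203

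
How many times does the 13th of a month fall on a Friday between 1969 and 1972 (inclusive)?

Friday-the-13ths by year:
1969: Jun
1970: Feb, Mar, Nov
1971: Aug
1972: Oct

6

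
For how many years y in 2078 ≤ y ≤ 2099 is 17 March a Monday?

Day of week of March 17 in each year:
2078: Thu, 2079: Fri, 2080: Sun, 2081: Mon ✓, 2082: Tue, 2083: Wed, 2084: Fri, 2085: Sat, 2086: Sun, 2087: Mon ✓, 2088: Wed, 2089: Thu, 2090: Fri, 2091: Sat, 2092: Mon ✓, 2093: Tue, 2094: Wed, 2095: Thu, 2096: Sat, 2097: Sun, 2098: Mon ✓, 2099: Tue
Mondays: 2081, 2087, 2092, 2098.

4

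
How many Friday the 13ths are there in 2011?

1

The 13th falls on a Friday when the month's 13th has weekday Fri.
Jan 13 is Thu; Feb 13 is Sun; Mar 13 is Sun; Apr 13 is Wed; May 13 is Fri ✓; Jun 13 is Mon; Jul 13 is Wed; Aug 13 is Sat; Sep 13 is Tue; Oct 13 is Thu; Nov 13 is Sun; Dec 13 is Tue.
Friday the 13ths: May.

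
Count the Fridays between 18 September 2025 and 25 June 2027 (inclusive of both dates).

93 Fridays

18 September 2025 is a Thursday.
The range spans 646 days (inclusive of both endpoints).
646 = 7 × 92 + 2, so there are 92 full weeks plus 2 extra days.
Each full week contributes one Friday: 92 so far.
The 2 extra days are Thursday, Friday — 1 of them qualifies.
Total: 92 + 1 = 93.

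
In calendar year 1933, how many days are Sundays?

53

January 1, 1933 is a Sunday.
That's 365 days from start to end, counting both.
365 = 7 × 52 + 1, so there are 52 full weeks plus 1 extra day.
Each full week contributes one Sunday: 52 so far.
The 1 extra day is Sunday — 1 of them qualifies.
Total: 52 + 1 = 53.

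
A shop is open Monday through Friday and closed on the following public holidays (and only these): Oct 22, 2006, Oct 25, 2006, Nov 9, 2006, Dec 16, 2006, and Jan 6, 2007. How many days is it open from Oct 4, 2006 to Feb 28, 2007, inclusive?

104

Oct 4, 2006 is a Wednesday.
The range spans 148 days (inclusive of both endpoints).
148 = 7 × 21 + 1, so there are 21 full weeks plus 1 extra day.
Each full week contributes 5 weekdays (Mon–Fri): 21 × 5 = 105.
The 1 extra day is Wednesday — 1 of them qualifies.
Total: 105 + 1 = 106.
Holidays: Oct 22, 2006 (Sun); Oct 25, 2006 (Wed); Nov 9, 2006 (Thu); Dec 16, 2006 (Sat); Jan 6, 2007 (Sat).
2 of the 5 holidays fall on weekdays; the rest are weekends and were already excluded.
Business days: 106 − 2 = 104.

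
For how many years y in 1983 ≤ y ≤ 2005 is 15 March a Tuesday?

4

Day of week of March 15 in each year:
1983: Tue ✓, 1984: Thu, 1985: Fri, 1986: Sat, 1987: Sun, 1988: Tue ✓, 1989: Wed, 1990: Thu, 1991: Fri, 1992: Sun, 1993: Mon, 1994: Tue ✓, 1995: Wed, 1996: Fri, 1997: Sat, 1998: Sun, 1999: Mon, 2000: Wed, 2001: Thu, 2002: Fri, 2003: Sat, 2004: Mon, 2005: Tue ✓
Tuesdays: 1983, 1988, 1994, 2005.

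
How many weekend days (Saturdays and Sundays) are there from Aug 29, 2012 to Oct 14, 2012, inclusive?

Aug 29, 2012 is a Wednesday.
That's 47 days from start to end, counting both.
47 = 7 × 6 + 5, so there are 6 full weeks plus 5 extra days.
Each full week contributes 2 weekend days (Sat, Sun): 6 × 2 = 12.
The 5 extra days are Wed, Thu, Fri, Sat, Sun — 2 of them qualify.
Total: 12 + 2 = 14.

14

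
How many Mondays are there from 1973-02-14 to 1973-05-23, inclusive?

14 Mondays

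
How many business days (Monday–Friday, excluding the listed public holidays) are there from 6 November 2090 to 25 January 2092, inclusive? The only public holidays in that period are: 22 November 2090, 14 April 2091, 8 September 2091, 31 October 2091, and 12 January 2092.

6 November 2090 is a Monday.
The range spans 446 days (inclusive of both endpoints).
446 = 7 × 63 + 5, so there are 63 full weeks plus 5 extra days.
Each full week contributes 5 weekdays (Mon–Fri): 63 × 5 = 315.
The 5 extra days are Mon, Tue, Wed, Thu, Fri — 5 of them qualify.
Total: 315 + 5 = 320.
Holidays: 22 November 2090 (Wed); 14 April 2091 (Sat); 8 September 2091 (Sat); 31 October 2091 (Wed); 12 January 2092 (Sat).
2 of the 5 holidays fall on weekdays; the rest are weekends and were already excluded.
Business days: 320 − 2 = 318.

318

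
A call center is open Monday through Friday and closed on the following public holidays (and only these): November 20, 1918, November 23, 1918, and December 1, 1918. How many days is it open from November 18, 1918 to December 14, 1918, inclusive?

19

November 18, 1918 is a Monday.
That's 27 days from start to end, counting both.
27 = 7 × 3 + 6, so there are 3 full weeks plus 6 extra days.
Each full week contributes 5 weekdays (Mon–Fri): 3 × 5 = 15.
The 6 extra days are Monday, Tuesday, Wednesday, Thursday, Friday, Saturday — 5 of them qualify.
Total: 15 + 5 = 20.
Holidays: November 20, 1918 (Wed); November 23, 1918 (Sat); December 1, 1918 (Sun).
1 of the 3 holidays fall on weekdays; the rest are weekends and were already excluded.
Business days: 20 − 1 = 19.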